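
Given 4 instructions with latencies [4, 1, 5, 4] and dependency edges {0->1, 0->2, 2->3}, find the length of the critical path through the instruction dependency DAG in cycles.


Compute longest path through dependency graph: dist(Ik) = max over predecessors of dist + latency(Ik).
dist(I0) = latency 4 = 4
dist(I1) = dist(I0) + 1 = 4 + 1 = 5
dist(I2) = dist(I0) + 5 = 4 + 5 = 9
dist(I3) = dist(I2) + 4 = 9 + 4 = 13
Critical path = max dist = 13

13


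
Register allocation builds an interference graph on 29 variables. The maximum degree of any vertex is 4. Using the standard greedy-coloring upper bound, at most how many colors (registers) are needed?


Greedy coloring never needs more than (max_degree + 1) colors: when coloring a vertex, at most max_degree neighbors are already colored.
Upper bound = 4 + 1 = 5

5


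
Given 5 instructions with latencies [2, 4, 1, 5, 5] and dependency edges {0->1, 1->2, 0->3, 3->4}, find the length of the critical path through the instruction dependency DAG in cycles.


Compute longest path through dependency graph: dist(Ik) = max over predecessors of dist + latency(Ik).
dist(I0) = latency 2 = 2
dist(I1) = dist(I0) + 4 = 2 + 4 = 6
dist(I2) = dist(I1) + 1 = 6 + 1 = 7
dist(I3) = dist(I0) + 5 = 2 + 5 = 7
dist(I4) = dist(I3) + 5 = 7 + 5 = 12
Critical path = max dist = 12

12


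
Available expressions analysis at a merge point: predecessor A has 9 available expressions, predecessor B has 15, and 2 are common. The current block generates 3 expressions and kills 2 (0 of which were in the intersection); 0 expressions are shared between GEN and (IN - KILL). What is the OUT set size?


IN = intersection of predecessors = 2
IN - KILL = 2 - 0 = 2
|OUT| = |GEN| + |IN - KILL| - |GEN ∩ (IN - KILL)| = 3 + 2 - 0 = 5

5


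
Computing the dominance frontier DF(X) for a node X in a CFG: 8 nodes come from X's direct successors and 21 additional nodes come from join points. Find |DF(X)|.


DF(X) = direct successor contributions + join point contributions
= 8 + 21 = 29

29


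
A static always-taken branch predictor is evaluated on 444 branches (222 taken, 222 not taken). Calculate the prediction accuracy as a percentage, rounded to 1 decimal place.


Predictor: always-taken
Correct predictions = 222
Accuracy = 222 / 444 * 100 = 50.0%

50.0


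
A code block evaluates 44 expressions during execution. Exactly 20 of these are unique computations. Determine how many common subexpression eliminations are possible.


CSE count = total expressions - unique expressions
= 44 - 20 = 24

24


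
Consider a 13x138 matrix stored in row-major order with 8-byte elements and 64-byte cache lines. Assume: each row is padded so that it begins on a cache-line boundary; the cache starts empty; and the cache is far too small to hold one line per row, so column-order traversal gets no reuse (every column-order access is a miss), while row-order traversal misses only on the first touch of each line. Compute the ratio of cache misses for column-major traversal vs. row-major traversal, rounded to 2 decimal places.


Each row occupies 138 * 8 = 1104 bytes and starts on a line boundary, so it spans ceil(1104 / 64) = 18 cache lines.
Row-major traversal misses (one per line touched): 13 * ceil(138 * 8 / 64) = 234
Column-major traversal misses (no reuse, every access misses): 13 * 138 = 1794
Ratio = 1794 / 234 = 7.67

7.67


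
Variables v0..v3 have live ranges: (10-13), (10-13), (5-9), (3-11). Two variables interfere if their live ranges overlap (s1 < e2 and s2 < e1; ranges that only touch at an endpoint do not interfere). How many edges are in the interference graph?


Check all pairs for overlapping intervals.
Two intervals (s1,e1) and (s2,e2) overlap if s1 < e2 and s2 < e1.
v0 (10-13) vs v1..v3: overlaps v1, v3 -> 2
v1 (10-13) vs v2..v3: overlaps v3 -> 1
v2 (5-9) vs v3: overlaps v3 -> 1
Total overlapping pairs = 2 + 1 + 1 = 4

4


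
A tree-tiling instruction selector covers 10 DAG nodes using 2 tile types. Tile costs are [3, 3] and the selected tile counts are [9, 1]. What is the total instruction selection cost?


Total cost = sum(count_i * cost_i)
= 9*3 + 1*3
= 30

30


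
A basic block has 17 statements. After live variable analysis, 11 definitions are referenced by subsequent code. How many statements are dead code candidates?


Dead code = total statements - live definitions
= 17 - 11 = 6

6


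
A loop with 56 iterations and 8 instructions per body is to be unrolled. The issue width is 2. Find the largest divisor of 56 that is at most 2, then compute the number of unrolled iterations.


Largest divisor of 56 <= 2 is 2
New iterations = 56 / 2 = 28

28


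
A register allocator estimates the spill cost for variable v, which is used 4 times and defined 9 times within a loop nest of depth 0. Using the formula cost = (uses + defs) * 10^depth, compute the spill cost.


uses + defs = 4 + 9 = 13
10^0 = 1
Spill cost = 13 * 1 = 13

13


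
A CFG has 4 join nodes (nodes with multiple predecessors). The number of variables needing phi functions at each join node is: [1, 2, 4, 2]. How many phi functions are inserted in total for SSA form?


Total phi functions = sum of phi functions at each join node
= 1 + 2 + 4 + 2 = 9

9


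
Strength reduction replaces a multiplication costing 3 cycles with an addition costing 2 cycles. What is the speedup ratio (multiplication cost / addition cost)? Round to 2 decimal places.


Ratio = mult_cost / add_cost = 3 / 2 = 1.5

1.5


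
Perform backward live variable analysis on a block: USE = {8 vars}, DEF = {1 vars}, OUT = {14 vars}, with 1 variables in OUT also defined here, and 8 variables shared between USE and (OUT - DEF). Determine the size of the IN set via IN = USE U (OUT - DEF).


OUT - DEF: 14 - 1 = 13
|IN| = |USE| + |OUT - DEF| - |USE ∩ (OUT - DEF)| = 8 + 13 - 8 = 13

13


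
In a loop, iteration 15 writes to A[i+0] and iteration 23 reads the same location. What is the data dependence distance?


Distance = read iteration - write iteration
= 23 - 15 = 8

8


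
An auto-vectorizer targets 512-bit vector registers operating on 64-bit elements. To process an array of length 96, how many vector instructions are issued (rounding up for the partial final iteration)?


Width = 512 / 64 = 8 elements per vector op
Iterations = ceil(96 / 8) = 12

12


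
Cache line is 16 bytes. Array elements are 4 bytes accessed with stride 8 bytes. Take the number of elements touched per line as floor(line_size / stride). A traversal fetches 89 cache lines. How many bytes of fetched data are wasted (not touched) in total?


Elements per line = floor(16 / 8) = 2
Bytes used per line = 2 * 4 = 8
Wasted per line = 16 - 8 = 8
Total wasted = 8 * 89 = 712

712


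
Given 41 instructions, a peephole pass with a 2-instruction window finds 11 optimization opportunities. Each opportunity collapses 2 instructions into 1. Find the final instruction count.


Each match removes 1 instructions.
Total removed = 11 * 1 = 11
Remaining = 41 - 11 = 30

30


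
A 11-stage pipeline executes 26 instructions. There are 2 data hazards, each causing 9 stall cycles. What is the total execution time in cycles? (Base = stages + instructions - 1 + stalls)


Base cycles = 11 + 26 - 1 = 36
Total stalls = 2 * 9 = 18
Total = 36 + 18 = 54

54


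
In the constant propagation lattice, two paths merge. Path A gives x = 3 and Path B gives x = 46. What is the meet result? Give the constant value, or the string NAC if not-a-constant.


Meet operation: if both paths give the same constant, result is that constant; if they differ, result is NAC (not-a-constant).
Path A: 3, Path B: 46 -> differ
Result: not-a-constant -> NAC

NAC


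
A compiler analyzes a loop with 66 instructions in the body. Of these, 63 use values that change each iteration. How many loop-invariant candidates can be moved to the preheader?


Invariant candidates = total - loop-dependent
= 66 - 63 = 3

3


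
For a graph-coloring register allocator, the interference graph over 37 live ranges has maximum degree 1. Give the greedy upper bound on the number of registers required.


Greedy coloring never needs more than (max_degree + 1) colors: when coloring a vertex, at most max_degree neighbors are already colored.
Upper bound = 1 + 1 = 2

2


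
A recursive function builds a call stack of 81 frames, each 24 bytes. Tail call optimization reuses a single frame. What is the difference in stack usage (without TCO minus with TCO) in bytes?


Without TCO: 81 * 24 = 1944 bytes
With TCO: reuse 1 frame = 24 bytes
Savings = 1944 - 24 = 1920

1920


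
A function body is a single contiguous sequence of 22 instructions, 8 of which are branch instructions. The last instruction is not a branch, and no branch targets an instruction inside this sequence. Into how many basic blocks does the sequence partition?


With no in-sequence branch targets, the leaders are the first instruction plus the instruction after each branch.
Number of basic blocks = branches + 1
= 8 + 1 = 9

9


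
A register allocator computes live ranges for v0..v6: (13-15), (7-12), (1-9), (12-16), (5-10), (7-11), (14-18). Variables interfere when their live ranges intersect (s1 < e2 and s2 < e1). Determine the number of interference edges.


Check all pairs for overlapping intervals.
Two intervals (s1,e1) and (s2,e2) overlap if s1 < e2 and s2 < e1.
v0 (13-15) vs v1..v6: overlaps v3, v6 -> 2
v1 (7-12) vs v2..v6: overlaps v2, v4, v5 -> 3
v2 (1-9) vs v3..v6: overlaps v4, v5 -> 2
v3 (12-16) vs v4..v6: overlaps v6 -> 1
v4 (5-10) vs v5..v6: overlaps v5 -> 1
v5 (7-11) vs v6: overlaps none -> 0
Total overlapping pairs = 2 + 3 + 2 + 1 + 1 + 0 = 9

9


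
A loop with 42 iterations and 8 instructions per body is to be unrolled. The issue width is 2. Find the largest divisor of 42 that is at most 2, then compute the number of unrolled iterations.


Largest divisor of 42 <= 2 is 2
New iterations = 42 / 2 = 21

21


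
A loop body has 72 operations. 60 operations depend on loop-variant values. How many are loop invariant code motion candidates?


Invariant candidates = total - loop-dependent
= 72 - 60 = 12

12


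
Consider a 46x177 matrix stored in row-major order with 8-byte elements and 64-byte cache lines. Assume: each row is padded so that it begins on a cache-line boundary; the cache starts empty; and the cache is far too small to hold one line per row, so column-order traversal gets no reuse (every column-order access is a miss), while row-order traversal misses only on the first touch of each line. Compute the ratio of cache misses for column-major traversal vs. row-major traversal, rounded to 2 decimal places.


Each row occupies 177 * 8 = 1416 bytes and starts on a line boundary, so it spans ceil(1416 / 64) = 23 cache lines.
Row-major traversal misses (one per line touched): 46 * ceil(177 * 8 / 64) = 1058
Column-major traversal misses (no reuse, every access misses): 46 * 177 = 8142
Ratio = 8142 / 1058 = 7.7

7.7


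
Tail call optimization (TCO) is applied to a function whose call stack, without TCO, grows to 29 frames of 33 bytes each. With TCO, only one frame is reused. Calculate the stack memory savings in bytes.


Without TCO: 29 * 33 = 957 bytes
With TCO: reuse 1 frame = 33 bytes
Savings = 957 - 33 = 924

924


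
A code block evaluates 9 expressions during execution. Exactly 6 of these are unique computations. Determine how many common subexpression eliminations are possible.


CSE count = total expressions - unique expressions
= 9 - 6 = 3

3


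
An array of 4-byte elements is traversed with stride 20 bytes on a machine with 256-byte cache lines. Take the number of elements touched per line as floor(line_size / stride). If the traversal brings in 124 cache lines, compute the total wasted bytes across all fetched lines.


Elements per line = floor(256 / 20) = 12
Bytes used per line = 12 * 4 = 48
Wasted per line = 256 - 48 = 208
Total wasted = 208 * 124 = 25792

25792


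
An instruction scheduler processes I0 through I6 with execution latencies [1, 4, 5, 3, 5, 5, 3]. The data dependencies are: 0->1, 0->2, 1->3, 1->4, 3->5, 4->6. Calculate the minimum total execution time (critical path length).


Compute longest path through dependency graph: dist(Ik) = max over predecessors of dist + latency(Ik).
dist(I0) = latency 1 = 1
dist(I1) = dist(I0) + 4 = 1 + 4 = 5
dist(I2) = dist(I0) + 5 = 1 + 5 = 6
dist(I3) = dist(I1) + 3 = 5 + 3 = 8
dist(I4) = dist(I1) + 5 = 5 + 5 = 10
dist(I5) = dist(I3) + 5 = 8 + 5 = 13
dist(I6) = dist(I4) + 3 = 10 + 3 = 13
Critical path = max dist = 13

13


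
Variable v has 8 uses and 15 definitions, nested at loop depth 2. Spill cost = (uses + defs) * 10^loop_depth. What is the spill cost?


uses + defs = 8 + 15 = 23
10^2 = 100
Spill cost = 23 * 100 = 2300

2300


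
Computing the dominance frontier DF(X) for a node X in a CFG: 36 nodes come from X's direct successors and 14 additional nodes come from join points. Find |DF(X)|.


DF(X) = direct successor contributions + join point contributions
= 36 + 14 = 50

50


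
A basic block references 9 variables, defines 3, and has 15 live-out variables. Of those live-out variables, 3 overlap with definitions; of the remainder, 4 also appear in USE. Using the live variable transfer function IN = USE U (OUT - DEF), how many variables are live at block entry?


OUT - DEF: 15 - 3 = 12
|IN| = |USE| + |OUT - DEF| - |USE ∩ (OUT - DEF)| = 9 + 12 - 4 = 17

17


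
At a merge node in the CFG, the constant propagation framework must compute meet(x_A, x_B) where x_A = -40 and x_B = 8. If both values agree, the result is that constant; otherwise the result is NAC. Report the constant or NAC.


Meet operation: if both paths give the same constant, result is that constant; if they differ, result is NAC (not-a-constant).
Path A: -40, Path B: 8 -> differ
Result: not-a-constant -> NAC

NAC


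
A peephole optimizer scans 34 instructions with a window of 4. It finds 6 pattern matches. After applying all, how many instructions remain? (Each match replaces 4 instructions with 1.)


Each match removes 3 instructions.
Total removed = 6 * 3 = 18
Remaining = 34 - 18 = 16

16


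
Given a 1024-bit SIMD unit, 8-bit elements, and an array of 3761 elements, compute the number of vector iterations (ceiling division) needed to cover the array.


Width = 1024 / 8 = 128 elements per vector op
Iterations = ceil(3761 / 128) = 30

30


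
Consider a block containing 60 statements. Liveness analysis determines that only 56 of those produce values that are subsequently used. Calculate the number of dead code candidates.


Dead code = total statements - live definitions
= 60 - 56 = 4

4


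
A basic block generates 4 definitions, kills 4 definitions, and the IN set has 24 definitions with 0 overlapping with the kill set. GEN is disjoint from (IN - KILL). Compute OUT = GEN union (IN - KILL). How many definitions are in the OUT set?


IN - KILL: 24 - 0 = 24 surviving definitions
OUT = GEN + surviving = 4 + 24 = 28

28


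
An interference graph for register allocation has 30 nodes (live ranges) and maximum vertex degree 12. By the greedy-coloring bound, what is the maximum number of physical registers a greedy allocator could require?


Greedy coloring never needs more than (max_degree + 1) colors: when coloring a vertex, at most max_degree neighbors are already colored.
Upper bound = 12 + 1 = 13

13


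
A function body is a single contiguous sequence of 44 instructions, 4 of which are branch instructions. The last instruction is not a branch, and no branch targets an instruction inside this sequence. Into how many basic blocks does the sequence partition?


With no in-sequence branch targets, the leaders are the first instruction plus the instruction after each branch.
Number of basic blocks = branches + 1
= 4 + 1 = 5

5


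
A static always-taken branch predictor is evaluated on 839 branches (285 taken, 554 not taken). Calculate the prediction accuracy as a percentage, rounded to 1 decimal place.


Predictor: always-taken
Correct predictions = 285
Accuracy = 285 / 839 * 100 = 34.0%

34.0


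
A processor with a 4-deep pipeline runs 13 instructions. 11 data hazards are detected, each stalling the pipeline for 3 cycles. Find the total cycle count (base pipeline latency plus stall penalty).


Base cycles = 4 + 13 - 1 = 16
Total stalls = 11 * 3 = 33
Total = 16 + 33 = 49

49


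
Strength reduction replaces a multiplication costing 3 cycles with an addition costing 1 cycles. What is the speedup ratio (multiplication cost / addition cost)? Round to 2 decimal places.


Ratio = mult_cost / add_cost = 3 / 1 = 3.0

3.0


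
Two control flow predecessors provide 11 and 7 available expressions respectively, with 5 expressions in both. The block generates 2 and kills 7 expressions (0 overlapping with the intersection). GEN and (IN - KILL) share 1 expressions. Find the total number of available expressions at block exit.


IN = intersection of predecessors = 5
IN - KILL = 5 - 0 = 5
|OUT| = |GEN| + |IN - KILL| - |GEN ∩ (IN - KILL)| = 2 + 5 - 1 = 6

6


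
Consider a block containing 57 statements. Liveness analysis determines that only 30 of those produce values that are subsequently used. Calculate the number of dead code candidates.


Dead code = total statements - live definitions
= 57 - 30 = 27

27


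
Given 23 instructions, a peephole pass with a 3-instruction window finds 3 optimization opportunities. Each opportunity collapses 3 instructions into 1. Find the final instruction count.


Each match removes 2 instructions.
Total removed = 3 * 2 = 6
Remaining = 23 - 6 = 17

17


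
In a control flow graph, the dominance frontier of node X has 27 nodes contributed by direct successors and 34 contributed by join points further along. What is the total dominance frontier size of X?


DF(X) = direct successor contributions + join point contributions
= 27 + 34 = 61

61


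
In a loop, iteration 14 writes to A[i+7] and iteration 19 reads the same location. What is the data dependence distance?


Distance = read iteration - write iteration
= 19 - 14 = 5

5


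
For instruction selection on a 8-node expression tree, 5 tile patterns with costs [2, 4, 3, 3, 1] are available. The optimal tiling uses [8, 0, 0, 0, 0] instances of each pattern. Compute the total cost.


Total cost = sum(count_i * cost_i)
= 8*2 + 0*4 + 0*3 + 0*3 + 0*1
= 16

16


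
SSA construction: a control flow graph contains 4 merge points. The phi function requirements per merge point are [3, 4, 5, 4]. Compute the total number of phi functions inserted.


Total phi functions = sum of phi functions at each join node
= 3 + 4 + 5 + 4 = 16

16


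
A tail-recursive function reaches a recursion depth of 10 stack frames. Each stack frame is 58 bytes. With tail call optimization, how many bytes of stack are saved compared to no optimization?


Without TCO: 10 * 58 = 580 bytes
With TCO: reuse 1 frame = 58 bytes
Savings = 580 - 58 = 522

522


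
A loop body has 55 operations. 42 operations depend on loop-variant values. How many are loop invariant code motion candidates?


Invariant candidates = total - loop-dependent
= 55 - 42 = 13

13


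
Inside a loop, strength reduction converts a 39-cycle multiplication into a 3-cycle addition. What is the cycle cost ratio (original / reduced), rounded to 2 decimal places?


Ratio = mult_cost / add_cost = 39 / 3 = 13.0

13.0


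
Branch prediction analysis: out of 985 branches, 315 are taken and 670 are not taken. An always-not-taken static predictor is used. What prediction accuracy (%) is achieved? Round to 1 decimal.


Predictor: always-not-taken
Correct predictions = 670
Accuracy = 670 / 985 * 100 = 68.0%

68.0


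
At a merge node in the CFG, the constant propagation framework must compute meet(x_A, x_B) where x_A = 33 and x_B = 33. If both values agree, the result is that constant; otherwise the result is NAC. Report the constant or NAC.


Meet operation: if both paths give the same constant, result is that constant; if they differ, result is NAC (not-a-constant).
Path A: 33, Path B: 33 -> equal
Result: constant -> 33

33


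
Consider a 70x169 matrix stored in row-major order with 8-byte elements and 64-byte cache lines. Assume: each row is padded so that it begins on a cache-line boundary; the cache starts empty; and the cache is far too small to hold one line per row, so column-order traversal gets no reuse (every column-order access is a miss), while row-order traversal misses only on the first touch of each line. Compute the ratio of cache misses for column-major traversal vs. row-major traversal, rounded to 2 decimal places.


Each row occupies 169 * 8 = 1352 bytes and starts on a line boundary, so it spans ceil(1352 / 64) = 22 cache lines.
Row-major traversal misses (one per line touched): 70 * ceil(169 * 8 / 64) = 1540
Column-major traversal misses (no reuse, every access misses): 70 * 169 = 11830
Ratio = 11830 / 1540 = 7.68

7.68


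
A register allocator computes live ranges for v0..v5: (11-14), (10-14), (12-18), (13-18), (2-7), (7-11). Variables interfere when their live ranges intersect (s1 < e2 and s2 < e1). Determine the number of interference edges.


Check all pairs for overlapping intervals.
Two intervals (s1,e1) and (s2,e2) overlap if s1 < e2 and s2 < e1.
v0 (11-14) vs v1..v5: overlaps v1, v2, v3 -> 3
v1 (10-14) vs v2..v5: overlaps v2, v3, v5 -> 3
v2 (12-18) vs v3..v5: overlaps v3 -> 1
v3 (13-18) vs v4..v5: overlaps none -> 0
v4 (2-7) vs v5: overlaps none -> 0
Total overlapping pairs = 3 + 3 + 1 + 0 + 0 = 7

7


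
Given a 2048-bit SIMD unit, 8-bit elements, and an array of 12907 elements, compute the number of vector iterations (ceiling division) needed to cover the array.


Width = 2048 / 8 = 256 elements per vector op
Iterations = ceil(12907 / 256) = 51

51


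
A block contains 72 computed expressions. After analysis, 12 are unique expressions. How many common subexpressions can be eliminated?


CSE count = total expressions - unique expressions
= 72 - 12 = 60

60


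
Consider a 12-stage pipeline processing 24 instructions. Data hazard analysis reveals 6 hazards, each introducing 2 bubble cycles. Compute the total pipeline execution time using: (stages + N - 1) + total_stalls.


Base cycles = 12 + 24 - 1 = 35
Total stalls = 6 * 2 = 12
Total = 35 + 12 = 47

47


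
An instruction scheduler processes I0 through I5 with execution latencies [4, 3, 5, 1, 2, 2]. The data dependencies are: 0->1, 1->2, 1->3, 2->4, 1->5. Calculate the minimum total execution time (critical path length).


Compute longest path through dependency graph: dist(Ik) = max over predecessors of dist + latency(Ik).
dist(I0) = latency 4 = 4
dist(I1) = dist(I0) + 3 = 4 + 3 = 7
dist(I2) = dist(I1) + 5 = 7 + 5 = 12
dist(I3) = dist(I1) + 1 = 7 + 1 = 8
dist(I4) = dist(I2) + 2 = 12 + 2 = 14
dist(I5) = dist(I1) + 2 = 7 + 2 = 9
Critical path = max dist = 14

14


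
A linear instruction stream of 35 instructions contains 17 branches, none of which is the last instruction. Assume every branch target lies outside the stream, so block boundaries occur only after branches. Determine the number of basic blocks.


With no in-sequence branch targets, the leaders are the first instruction plus the instruction after each branch.
Number of basic blocks = branches + 1
= 17 + 1 = 18

18


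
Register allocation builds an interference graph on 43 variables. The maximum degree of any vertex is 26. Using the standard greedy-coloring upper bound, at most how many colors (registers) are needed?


Greedy coloring never needs more than (max_degree + 1) colors: when coloring a vertex, at most max_degree neighbors are already colored.
Upper bound = 26 + 1 = 27

27


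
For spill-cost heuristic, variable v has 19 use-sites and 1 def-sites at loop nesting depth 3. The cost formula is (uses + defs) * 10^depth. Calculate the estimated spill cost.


uses + defs = 19 + 1 = 20
10^3 = 1000
Spill cost = 20 * 1000 = 20000

20000


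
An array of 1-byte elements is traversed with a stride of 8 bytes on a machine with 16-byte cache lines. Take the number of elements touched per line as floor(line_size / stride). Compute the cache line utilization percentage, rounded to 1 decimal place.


Elements per cache line = floor(16 / 8) = 2
Bytes used = 2 * 1 = 2
Utilization = 2 / 16 * 100 = 12.5%

12.5


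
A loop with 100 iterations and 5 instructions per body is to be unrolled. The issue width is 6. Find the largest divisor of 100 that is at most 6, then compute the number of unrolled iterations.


Largest divisor of 100 <= 6 is 5
New iterations = 100 / 5 = 20

20


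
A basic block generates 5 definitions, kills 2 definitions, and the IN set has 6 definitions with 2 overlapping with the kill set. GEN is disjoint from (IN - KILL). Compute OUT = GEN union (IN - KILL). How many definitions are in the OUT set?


IN - KILL: 6 - 2 = 4 surviving definitions
OUT = GEN + surviving = 5 + 4 = 9

9


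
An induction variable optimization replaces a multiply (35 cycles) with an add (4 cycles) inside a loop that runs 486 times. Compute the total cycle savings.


Per-iteration saving = 35 - 4 = 31
Total saved = 486 * 31 = 15066

15066


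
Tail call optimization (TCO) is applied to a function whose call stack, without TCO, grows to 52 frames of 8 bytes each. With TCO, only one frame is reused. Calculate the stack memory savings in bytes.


Without TCO: 52 * 8 = 416 bytes
With TCO: reuse 1 frame = 8 bytes
Savings = 416 - 8 = 408

408


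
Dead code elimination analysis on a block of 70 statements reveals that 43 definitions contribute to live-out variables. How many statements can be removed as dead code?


Dead code = total statements - live definitions
= 70 - 43 = 27

27


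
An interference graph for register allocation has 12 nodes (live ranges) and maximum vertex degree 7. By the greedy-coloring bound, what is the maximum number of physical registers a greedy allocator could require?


Greedy coloring never needs more than (max_degree + 1) colors: when coloring a vertex, at most max_degree neighbors are already colored.
Upper bound = 7 + 1 = 8

8


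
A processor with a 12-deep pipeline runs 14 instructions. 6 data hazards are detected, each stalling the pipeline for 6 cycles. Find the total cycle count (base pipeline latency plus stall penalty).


Base cycles = 12 + 14 - 1 = 25
Total stalls = 6 * 6 = 36
Total = 25 + 36 = 61

61


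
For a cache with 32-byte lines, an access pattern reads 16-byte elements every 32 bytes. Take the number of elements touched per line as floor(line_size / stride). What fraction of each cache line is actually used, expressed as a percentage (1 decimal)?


Elements per cache line = floor(32 / 32) = 1
Bytes used = 1 * 16 = 16
Utilization = 16 / 32 * 100 = 50.0%

50.0


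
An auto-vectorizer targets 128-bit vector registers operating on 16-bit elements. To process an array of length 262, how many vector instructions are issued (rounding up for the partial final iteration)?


Width = 128 / 16 = 8 elements per vector op
Iterations = ceil(262 / 8) = 33

33


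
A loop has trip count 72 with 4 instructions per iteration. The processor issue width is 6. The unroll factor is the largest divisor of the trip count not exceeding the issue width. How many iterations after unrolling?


Largest divisor of 72 <= 6 is 6
New iterations = 72 / 6 = 12

12


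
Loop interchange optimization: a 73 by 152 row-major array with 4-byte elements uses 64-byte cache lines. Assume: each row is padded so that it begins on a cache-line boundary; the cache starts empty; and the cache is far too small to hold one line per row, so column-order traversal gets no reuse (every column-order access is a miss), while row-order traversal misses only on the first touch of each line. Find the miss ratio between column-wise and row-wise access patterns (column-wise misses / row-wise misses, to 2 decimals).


Each row occupies 152 * 4 = 608 bytes and starts on a line boundary, so it spans ceil(608 / 64) = 10 cache lines.
Row-major traversal misses (one per line touched): 73 * ceil(152 * 4 / 64) = 730
Column-major traversal misses (no reuse, every access misses): 73 * 152 = 11096
Ratio = 11096 / 730 = 15.2

15.2


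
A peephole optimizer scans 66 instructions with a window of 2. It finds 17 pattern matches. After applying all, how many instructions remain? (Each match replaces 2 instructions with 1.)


Each match removes 1 instructions.
Total removed = 17 * 1 = 17
Remaining = 66 - 17 = 49

49


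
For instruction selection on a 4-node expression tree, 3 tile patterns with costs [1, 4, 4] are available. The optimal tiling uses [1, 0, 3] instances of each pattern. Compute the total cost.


Total cost = sum(count_i * cost_i)
= 1*1 + 0*4 + 3*4
= 13

13


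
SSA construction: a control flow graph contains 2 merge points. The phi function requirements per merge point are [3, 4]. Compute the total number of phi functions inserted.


Total phi functions = sum of phi functions at each join node
= 3 + 4 = 7

7


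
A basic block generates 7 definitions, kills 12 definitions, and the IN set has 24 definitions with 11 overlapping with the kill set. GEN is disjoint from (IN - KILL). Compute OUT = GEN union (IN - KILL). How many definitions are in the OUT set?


IN - KILL: 24 - 11 = 13 surviving definitions
OUT = GEN + surviving = 7 + 13 = 20

20


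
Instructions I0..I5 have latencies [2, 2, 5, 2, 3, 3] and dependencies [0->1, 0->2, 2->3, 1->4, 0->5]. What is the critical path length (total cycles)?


Compute longest path through dependency graph: dist(Ik) = max over predecessors of dist + latency(Ik).
dist(I0) = latency 2 = 2
dist(I1) = dist(I0) + 2 = 2 + 2 = 4
dist(I2) = dist(I0) + 5 = 2 + 5 = 7
dist(I3) = dist(I2) + 2 = 7 + 2 = 9
dist(I4) = dist(I1) + 3 = 4 + 3 = 7
dist(I5) = dist(I0) + 3 = 2 + 3 = 5
Critical path = max dist = 9

9


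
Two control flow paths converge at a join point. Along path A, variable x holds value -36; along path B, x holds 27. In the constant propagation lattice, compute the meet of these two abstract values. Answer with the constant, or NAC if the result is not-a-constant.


Meet operation: if both paths give the same constant, result is that constant; if they differ, result is NAC (not-a-constant).
Path A: -36, Path B: 27 -> differ
Result: not-a-constant -> NAC

NAC


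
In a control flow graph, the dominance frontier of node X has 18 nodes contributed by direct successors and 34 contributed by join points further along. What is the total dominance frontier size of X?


DF(X) = direct successor contributions + join point contributions
= 18 + 34 = 52

52


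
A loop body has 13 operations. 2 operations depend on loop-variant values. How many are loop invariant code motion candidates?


Invariant candidates = total - loop-dependent
= 13 - 2 = 11

11


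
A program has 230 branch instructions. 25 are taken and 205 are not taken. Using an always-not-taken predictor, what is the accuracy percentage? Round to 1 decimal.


Predictor: always-not-taken
Correct predictions = 205
Accuracy = 205 / 230 * 100 = 89.1%

89.1


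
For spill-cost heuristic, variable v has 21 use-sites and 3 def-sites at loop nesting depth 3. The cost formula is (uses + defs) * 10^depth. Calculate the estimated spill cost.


uses + defs = 21 + 3 = 24
10^3 = 1000
Spill cost = 24 * 1000 = 24000

24000


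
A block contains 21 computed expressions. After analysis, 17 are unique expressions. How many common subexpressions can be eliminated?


CSE count = total expressions - unique expressions
= 21 - 17 = 4

4


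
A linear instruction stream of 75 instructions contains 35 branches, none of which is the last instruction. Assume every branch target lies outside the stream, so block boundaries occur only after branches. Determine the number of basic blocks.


With no in-sequence branch targets, the leaders are the first instruction plus the instruction after each branch.
Number of basic blocks = branches + 1
= 35 + 1 = 36

36


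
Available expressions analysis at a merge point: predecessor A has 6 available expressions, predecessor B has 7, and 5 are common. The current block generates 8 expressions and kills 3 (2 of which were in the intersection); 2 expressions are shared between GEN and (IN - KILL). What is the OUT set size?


IN = intersection of predecessors = 5
IN - KILL = 5 - 2 = 3
|OUT| = |GEN| + |IN - KILL| - |GEN ∩ (IN - KILL)| = 8 + 3 - 2 = 9

9


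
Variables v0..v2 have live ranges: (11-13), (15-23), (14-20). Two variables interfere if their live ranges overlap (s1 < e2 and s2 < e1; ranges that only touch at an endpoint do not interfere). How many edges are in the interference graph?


Check all pairs for overlapping intervals.
Two intervals (s1,e1) and (s2,e2) overlap if s1 < e2 and s2 < e1.
v0 (11-13) vs v1..v2: overlaps none -> 0
v1 (15-23) vs v2: overlaps v2 -> 1
Total overlapping pairs = 0 + 1 = 1

1


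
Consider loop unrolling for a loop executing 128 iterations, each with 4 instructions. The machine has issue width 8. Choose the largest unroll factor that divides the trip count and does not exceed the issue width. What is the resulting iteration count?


Largest divisor of 128 <= 8 is 8
New iterations = 128 / 8 = 16

16


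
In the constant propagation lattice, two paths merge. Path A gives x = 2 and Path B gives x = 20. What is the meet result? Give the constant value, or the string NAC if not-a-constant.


Meet operation: if both paths give the same constant, result is that constant; if they differ, result is NAC (not-a-constant).
Path A: 2, Path B: 20 -> differ
Result: not-a-constant -> NAC

NAC


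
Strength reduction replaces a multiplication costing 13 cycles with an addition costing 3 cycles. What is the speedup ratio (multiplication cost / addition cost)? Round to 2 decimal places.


Ratio = mult_cost / add_cost = 13 / 3 = 4.33

4.33


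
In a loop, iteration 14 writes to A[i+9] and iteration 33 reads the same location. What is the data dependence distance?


Distance = read iteration - write iteration
= 33 - 14 = 19

19


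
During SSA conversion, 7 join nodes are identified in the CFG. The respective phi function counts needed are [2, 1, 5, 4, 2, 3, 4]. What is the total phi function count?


Total phi functions = sum of phi functions at each join node
= 2 + 1 + 5 + 4 + 2 + 3 + 4 = 21

21


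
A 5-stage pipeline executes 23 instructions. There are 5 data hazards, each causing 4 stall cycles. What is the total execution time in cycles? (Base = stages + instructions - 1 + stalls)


Base cycles = 5 + 23 - 1 = 27
Total stalls = 5 * 4 = 20
Total = 27 + 20 = 47

47


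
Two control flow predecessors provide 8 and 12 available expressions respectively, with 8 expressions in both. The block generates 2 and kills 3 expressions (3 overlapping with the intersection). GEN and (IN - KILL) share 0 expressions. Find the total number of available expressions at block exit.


IN = intersection of predecessors = 8
IN - KILL = 8 - 3 = 5
|OUT| = |GEN| + |IN - KILL| - |GEN ∩ (IN - KILL)| = 2 + 5 - 0 = 7

7


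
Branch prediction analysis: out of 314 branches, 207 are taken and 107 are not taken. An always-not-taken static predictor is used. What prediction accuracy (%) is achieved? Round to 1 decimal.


Predictor: always-not-taken
Correct predictions = 107
Accuracy = 107 / 314 * 100 = 34.1%

34.1


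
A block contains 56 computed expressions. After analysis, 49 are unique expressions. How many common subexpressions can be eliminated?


CSE count = total expressions - unique expressions
= 56 - 49 = 7

7


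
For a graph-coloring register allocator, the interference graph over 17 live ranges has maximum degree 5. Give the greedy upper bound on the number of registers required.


Greedy coloring never needs more than (max_degree + 1) colors: when coloring a vertex, at most max_degree neighbors are already colored.
Upper bound = 5 + 1 = 6

6


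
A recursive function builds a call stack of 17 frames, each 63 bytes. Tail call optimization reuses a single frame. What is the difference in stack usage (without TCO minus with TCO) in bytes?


Without TCO: 17 * 63 = 1071 bytes
With TCO: reuse 1 frame = 63 bytes
Savings = 1071 - 63 = 1008

1008


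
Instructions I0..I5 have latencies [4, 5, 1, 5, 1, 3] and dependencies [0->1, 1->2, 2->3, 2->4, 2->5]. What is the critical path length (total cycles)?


Compute longest path through dependency graph: dist(Ik) = max over predecessors of dist + latency(Ik).
dist(I0) = latency 4 = 4
dist(I1) = dist(I0) + 5 = 4 + 5 = 9
dist(I2) = dist(I1) + 1 = 9 + 1 = 10
dist(I3) = dist(I2) + 5 = 10 + 5 = 15
dist(I4) = dist(I2) + 1 = 10 + 1 = 11
dist(I5) = dist(I2) + 3 = 10 + 3 = 13
Critical path = max dist = 15

15


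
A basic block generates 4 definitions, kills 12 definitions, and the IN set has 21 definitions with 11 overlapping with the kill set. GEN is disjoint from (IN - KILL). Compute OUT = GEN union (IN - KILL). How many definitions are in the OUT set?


IN - KILL: 21 - 11 = 10 surviving definitions
OUT = GEN + surviving = 4 + 10 = 14

14


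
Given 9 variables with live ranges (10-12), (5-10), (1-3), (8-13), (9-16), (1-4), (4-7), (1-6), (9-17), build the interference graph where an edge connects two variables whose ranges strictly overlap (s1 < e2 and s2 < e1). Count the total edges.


Check all pairs for overlapping intervals.
Two intervals (s1,e1) and (s2,e2) overlap if s1 < e2 and s2 < e1.
v0 (10-12) vs v1..v8: overlaps v3, v4, v8 -> 3
v1 (5-10) vs v2..v8: overlaps v3, v4, v6, v7, v8 -> 5
v2 (1-3) vs v3..v8: overlaps v5, v7 -> 2
v3 (8-13) vs v4..v8: overlaps v4, v8 -> 2
v4 (9-16) vs v5..v8: overlaps v8 -> 1
v5 (1-4) vs v6..v8: overlaps v7 -> 1
v6 (4-7) vs v7..v8: overlaps v7 -> 1
v7 (1-6) vs v8: overlaps none -> 0
Total overlapping pairs = 3 + 5 + 2 + 2 + 1 + 1 + 1 + 0 = 15

15


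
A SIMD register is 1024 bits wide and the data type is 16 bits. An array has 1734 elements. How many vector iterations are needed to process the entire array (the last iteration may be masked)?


Width = 1024 / 16 = 64 elements per vector op
Iterations = ceil(1734 / 64) = 28

28


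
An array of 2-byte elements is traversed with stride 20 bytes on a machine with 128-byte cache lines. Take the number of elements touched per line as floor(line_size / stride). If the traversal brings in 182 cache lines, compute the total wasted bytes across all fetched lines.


Elements per line = floor(128 / 20) = 6
Bytes used per line = 6 * 2 = 12
Wasted per line = 128 - 12 = 116
Total wasted = 116 * 182 = 21112

21112


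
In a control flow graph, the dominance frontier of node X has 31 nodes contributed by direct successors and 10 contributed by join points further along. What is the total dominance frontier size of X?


DF(X) = direct successor contributions + join point contributions
= 31 + 10 = 41

41


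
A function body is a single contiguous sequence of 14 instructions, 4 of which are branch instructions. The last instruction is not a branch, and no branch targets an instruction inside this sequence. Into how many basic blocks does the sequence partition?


With no in-sequence branch targets, the leaders are the first instruction plus the instruction after each branch.
Number of basic blocks = branches + 1
= 4 + 1 = 5

5


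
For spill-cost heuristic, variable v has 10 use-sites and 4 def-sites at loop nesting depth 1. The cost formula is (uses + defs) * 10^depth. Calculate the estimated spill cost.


uses + defs = 10 + 4 = 14
10^1 = 10
Spill cost = 14 * 10 = 140

140


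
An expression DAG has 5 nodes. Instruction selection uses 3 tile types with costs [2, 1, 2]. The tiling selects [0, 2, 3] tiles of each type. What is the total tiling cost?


Total cost = sum(count_i * cost_i)
= 0*2 + 2*1 + 3*2
= 8

8
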